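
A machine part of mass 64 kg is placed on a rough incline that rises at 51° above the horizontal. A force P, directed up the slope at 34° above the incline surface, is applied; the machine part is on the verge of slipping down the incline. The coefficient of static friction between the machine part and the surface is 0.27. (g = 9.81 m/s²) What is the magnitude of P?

P ≈ 562 N

On the verge of sliding down the incline, friction equals μN and acts up the slope.
Perpendicular: N + P sin 34° = W cos 51° = 395.1 N.
Along incline: P cos 34° + μN = W sin 51° with W sin 51° = 487.9 N.
Solving the pair for P and N: P = 562.3 N, N = 80.7 N (and f = μN = 21.79 N).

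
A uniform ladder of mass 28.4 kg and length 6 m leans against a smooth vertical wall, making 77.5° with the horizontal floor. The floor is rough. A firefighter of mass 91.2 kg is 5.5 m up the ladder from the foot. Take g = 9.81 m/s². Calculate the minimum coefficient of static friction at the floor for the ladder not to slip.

μ_min ≈ 0.181

ΣF_y = 0: N_floor = 28.4×9.81 + 91.2×9.81 = 1173.3 N.
Torques about the foot: N_wall · 6 sin 77.5° = 28.4×9.81×3 cos 77.5° + 91.2×9.81×5.5 cos 77.5° → N_wall = 212.7 N.
ΣF_x = 0: f_floor = N_wall = 212.7 N.
μ_min = f_floor / N_floor = 212.7 / 1173.3 = 0.1813.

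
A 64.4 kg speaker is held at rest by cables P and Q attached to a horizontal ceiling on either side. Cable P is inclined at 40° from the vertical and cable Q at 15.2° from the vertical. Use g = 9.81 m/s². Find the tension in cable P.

Angles from the horizontal: cable P is 90° − 40° = 50°, cable Q is 90° − 15.2° = 74.8°.
Weight W = 64.4 × 9.81 = 631.8 N acts straight down.
Horizontal: T_P cos 50° = T_Q cos 74.8°  →  T_Q = 2.452 T_P.
Vertical: T_P sin 50° + T_Q sin 74.8° = 631.8.
Substituting the horizontal relation into the vertical equation gives 3.132 T_P = 631.8, so T_P = 201.7 N.

T_P ≈ 202 N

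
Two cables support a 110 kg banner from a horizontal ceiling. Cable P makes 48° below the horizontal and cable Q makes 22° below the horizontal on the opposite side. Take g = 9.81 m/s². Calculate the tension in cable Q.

Weight W = 110 × 9.81 = 1079 N acts straight down.
Horizontal: T_P cos 48° = T_Q cos 22°  →  T_P = 1.386 T_Q.
Vertical: T_P sin 48° + T_Q sin 22° = 1079.
Substituting the horizontal relation into the vertical equation gives 1.404 T_Q = 1079, so T_Q = 768.4 N.

T_Q ≈ 768 N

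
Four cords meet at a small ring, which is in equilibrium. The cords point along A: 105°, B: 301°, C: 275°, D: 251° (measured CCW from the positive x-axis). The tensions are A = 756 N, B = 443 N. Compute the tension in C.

T_C ≈ 205 N

Resolve: ΣF_x = 756 cos 105° + 443 cos 301° + T_C cos 275° + T_D cos 251° = 0.
        ΣF_y = 756 sin 105° + 443 sin 301° + T_C sin 275° + T_D sin 251° = 0.
The known terms sum to (32.49, 350.5) N, so 0.0872 T_C − 0.3256 T_D = -32.49 and -0.9962 T_C − 0.9455 T_D = -350.5.
Solving simultaneously: T_C = 205 N, T_D = 154.7 N.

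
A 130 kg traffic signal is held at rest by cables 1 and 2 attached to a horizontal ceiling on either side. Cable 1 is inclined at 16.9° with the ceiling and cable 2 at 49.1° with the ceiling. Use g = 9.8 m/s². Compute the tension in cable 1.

Weight W = 130 × 9.8 = 1274 N acts straight down.
Horizontal: T_1 cos 16.9° = T_2 cos 49.1°  →  T_2 = 1.461 T_1.
Vertical: T_1 sin 16.9° + T_2 sin 49.1° = 1274.
Substituting the horizontal relation into the vertical equation gives 1.395 T_1 = 1274, so T_1 = 913.1 N.

T_1 ≈ 913 N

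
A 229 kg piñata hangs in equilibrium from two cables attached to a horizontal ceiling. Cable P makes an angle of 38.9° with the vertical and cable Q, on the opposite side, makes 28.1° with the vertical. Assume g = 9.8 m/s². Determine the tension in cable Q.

Angles from the horizontal: cable P is 90° − 38.9° = 51.1°, cable Q is 90° − 28.1° = 61.9°.
Weight W = 229 × 9.8 = 2244 N acts straight down.
Horizontal: T_P cos 51.1° = T_Q cos 61.9°  →  T_P = 0.7501 T_Q.
Vertical: T_P sin 51.1° + T_Q sin 61.9° = 2244.
Substituting the horizontal relation into the vertical equation gives 1.466 T_Q = 2244, so T_Q = 1531 N.

T_Q ≈ 1530 N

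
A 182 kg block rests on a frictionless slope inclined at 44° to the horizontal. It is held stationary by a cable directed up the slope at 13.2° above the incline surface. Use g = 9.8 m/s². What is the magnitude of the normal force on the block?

N ≈ 992 N

Take axes along and perpendicular to the incline. Weight components: W sin 44° = 1239 N down-slope, W cos 44° = 1283 N into the surface.
Along incline: T cos 13.2° = W sin 44° → T = 1273 N.
Perpendicular: N = W cos 44° − T sin 13.2° = 992.4 N.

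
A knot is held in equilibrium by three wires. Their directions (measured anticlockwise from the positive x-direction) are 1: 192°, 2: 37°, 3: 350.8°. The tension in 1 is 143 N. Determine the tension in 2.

Resolve: ΣF_x = 143 cos 192° + T_2 cos 37° + T_3 cos 350.8° = 0.
        ΣF_y = 143 sin 192° + T_2 sin 37° + T_3 sin 350.8° = 0.
The known terms sum to (-139.9, -29.73) N, so 0.7986 T_2 + 0.9871 T_3 = 139.9 and 0.6018 T_2 − 0.1599 T_3 = 29.73.
Solving simultaneously: T_2 = 71.65 N, T_3 = 83.73 N.

T_2 ≈ 71.6 N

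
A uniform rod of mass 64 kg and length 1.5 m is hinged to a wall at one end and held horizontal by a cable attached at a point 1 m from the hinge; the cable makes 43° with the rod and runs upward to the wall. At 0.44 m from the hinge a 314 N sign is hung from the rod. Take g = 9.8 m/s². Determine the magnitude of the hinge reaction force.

|H| ≈ 732 N

Take torques about the hinge: T sin 43° · 1 = 64×9.8×0.75 + 314×0.44 = 608.56 N·m.
So T = 608.56 / (0.6820 × 1) = 892.32 N.
ΣF_x = 0: H_x = T cos 43° = 652.6 N.
ΣF_y = 0: H_y = (64×9.8 + 314) − T sin 43° = 941.2 − 608.56 = 332.64 N.
|H| = √(H_x² + H_y²) = √((652.6)² + (332.64)²) = 732.49 N.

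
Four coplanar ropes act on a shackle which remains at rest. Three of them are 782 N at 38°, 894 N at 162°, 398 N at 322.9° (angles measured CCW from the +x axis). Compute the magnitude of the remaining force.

Sum the known components: ΣF_x = 83.42 N, ΣF_y = 517.6 N.
For equilibrium the remaining force must supply (−ΣF_x, −ΣF_y) = (-83.42, -517.6) N.
Magnitude = √((-83.42)² + (-517.6)²) = 524.3 N; direction = atan2(-517.6, -83.42) = 260.8°.

F ≈ 524 N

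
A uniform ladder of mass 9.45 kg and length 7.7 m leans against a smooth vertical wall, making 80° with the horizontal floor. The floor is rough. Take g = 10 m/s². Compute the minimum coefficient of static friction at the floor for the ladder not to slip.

μ_min ≈ 0.0882

ΣF_y = 0: N_floor = 9.45×10 = 94.5 N.
Torques about the foot: N_wall · 7.7 sin 80° = 9.45×10×3.85 cos 80° → N_wall = 8.3314 N.
ΣF_x = 0: f_floor = N_wall = 8.3314 N.
μ_min = f_floor / N_floor = 8.3314 / 94.5 = 0.08816.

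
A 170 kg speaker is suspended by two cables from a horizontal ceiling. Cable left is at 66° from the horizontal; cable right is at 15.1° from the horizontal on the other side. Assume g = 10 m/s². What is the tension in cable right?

T_right ≈ 700 N

Weight W = 170 × 10 = 1700 N acts straight down.
Horizontal: T_left cos 66° = T_right cos 15.1°  →  T_left = 2.374 T_right.
Vertical: T_left sin 66° + T_right sin 15.1° = 1700.
Substituting the horizontal relation into the vertical equation gives 2.429 T_right = 1700, so T_right = 699.9 N.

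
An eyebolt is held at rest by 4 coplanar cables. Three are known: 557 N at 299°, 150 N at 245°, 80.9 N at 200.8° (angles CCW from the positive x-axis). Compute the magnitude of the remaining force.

F ≈ 665 N

Sum the known components: ΣF_x = 131 N, ΣF_y = -651.8 N.
For equilibrium the remaining force must supply (−ΣF_x, −ΣF_y) = (-131, 651.8) N.
Magnitude = √((-131)² + (651.8)²) = 664.9 N; direction = atan2(651.8, -131) = 101.4°.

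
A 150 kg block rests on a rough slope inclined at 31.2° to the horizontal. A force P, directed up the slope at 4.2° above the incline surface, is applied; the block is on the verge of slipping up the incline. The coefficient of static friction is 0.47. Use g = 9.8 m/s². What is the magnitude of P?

On the verge of sliding up the incline, friction equals μN and acts down the slope.
Perpendicular: N + P sin 4.2° = W cos 31.2° = 1257 N.
Along incline: P cos 4.2° = W sin 31.2° + μN  with W sin 31.2° = 761.5 N.
Solving the pair for P and N: P = 1311 N, N = 1161 N (and f = μN = 545.8 N).

P ≈ 1310 N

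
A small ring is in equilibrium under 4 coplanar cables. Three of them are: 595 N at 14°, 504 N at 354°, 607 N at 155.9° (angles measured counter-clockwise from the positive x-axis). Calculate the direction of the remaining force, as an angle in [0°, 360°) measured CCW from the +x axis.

θ ≈ 213°

Sum the known components: ΣF_x = 524.5 N, ΣF_y = 339.1 N.
For equilibrium the remaining force must supply (−ΣF_x, −ΣF_y) = (-524.5, -339.1) N.
Magnitude = √((-524.5)² + (-339.1)²) = 624.6 N; direction = atan2(-339.1, -524.5) = 212.9°.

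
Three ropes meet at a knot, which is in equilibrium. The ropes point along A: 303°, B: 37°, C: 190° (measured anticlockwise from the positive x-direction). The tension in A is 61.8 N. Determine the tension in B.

Resolve: ΣF_x = 61.8 cos 303° + T_B cos 37° + T_C cos 190° = 0.
        ΣF_y = 61.8 sin 303° + T_B sin 37° + T_C sin 190° = 0.
The known terms sum to (33.66, -51.83) N, so 0.7986 T_B − 0.9848 T_C = -33.66 and 0.6018 T_B − 0.1736 T_C = 51.83.
Solving simultaneously: T_B = 125.3 N, T_C = 135.8 N.

T_B ≈ 125 N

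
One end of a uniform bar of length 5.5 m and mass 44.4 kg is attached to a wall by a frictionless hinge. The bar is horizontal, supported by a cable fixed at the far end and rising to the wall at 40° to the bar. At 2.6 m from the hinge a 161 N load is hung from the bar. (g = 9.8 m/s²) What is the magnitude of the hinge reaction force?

Take torques about the hinge: T sin 40° · 5.5 = 44.4×9.8×2.75 + 161×2.6 = 1615.2 N·m.
So T = 1615.2 / (0.6428 × 5.5) = 456.87 N.
ΣF_x = 0: H_x = T cos 40° = 349.98 N.
ΣF_y = 0: H_y = (44.4×9.8 + 161) − T sin 40° = 596.12 − 293.67 = 302.45 N.
|H| = √(H_x² + H_y²) = √((349.98)² + (302.45)²) = 462.56 N.

|H| ≈ 463 N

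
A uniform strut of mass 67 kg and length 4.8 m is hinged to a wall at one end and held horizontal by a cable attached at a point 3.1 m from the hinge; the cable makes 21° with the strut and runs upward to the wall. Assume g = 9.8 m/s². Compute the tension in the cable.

T ≈ 1420 N

Take torques about the hinge: T sin 21° · 3.1 = 67×9.8×2.4 = 1575.8 N·m.
So T = 1575.8 / (0.3584 × 3.1) = 1418.5 N.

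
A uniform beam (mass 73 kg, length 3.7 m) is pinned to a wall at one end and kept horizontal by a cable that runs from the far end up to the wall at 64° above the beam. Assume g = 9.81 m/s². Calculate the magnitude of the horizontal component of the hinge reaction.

H_x ≈ 175 N

Take torques about the hinge: T sin 64° · 3.7 = 73×9.81×1.85 = 1324.8 N·m.
So T = 1324.8 / (0.8988 × 3.7) = 398.38 N.
ΣF_x = 0: H_x = T cos 64° = 174.64 N.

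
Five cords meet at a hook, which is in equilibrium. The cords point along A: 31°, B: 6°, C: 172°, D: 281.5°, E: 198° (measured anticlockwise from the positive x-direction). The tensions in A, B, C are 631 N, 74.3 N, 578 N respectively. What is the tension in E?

Resolve: ΣF_x = 631 cos 31° + 74.3 cos 6° + 578 cos 172° + T_D cos 281.5° + T_E cos 198° = 0.
        ΣF_y = 631 sin 31° + 74.3 sin 6° + 578 sin 172° + T_D sin 281.5° + T_E sin 198° = 0.
The known terms sum to (42.39, 413.2) N, so 0.1994 T_D − 0.9511 T_E = -42.39 and -0.9799 T_D − 0.3090 T_E = -413.2.
Solving simultaneously: T_D = 382.3 N, T_E = 124.7 N.

T_E ≈ 125 N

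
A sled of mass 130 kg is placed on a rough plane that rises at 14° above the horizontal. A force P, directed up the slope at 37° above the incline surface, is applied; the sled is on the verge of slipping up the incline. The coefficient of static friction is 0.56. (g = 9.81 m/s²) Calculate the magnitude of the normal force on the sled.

N ≈ 707 N

On the verge of sliding up the incline, friction equals μN and acts down the slope.
Perpendicular: N + P sin 37° = W cos 14° = 1237 N.
Along incline: P cos 37° = W sin 14° + μN  with W sin 14° = 308.5 N.
Solving the pair for P and N: P = 881.9 N, N = 706.7 N (and f = μN = 395.8 N).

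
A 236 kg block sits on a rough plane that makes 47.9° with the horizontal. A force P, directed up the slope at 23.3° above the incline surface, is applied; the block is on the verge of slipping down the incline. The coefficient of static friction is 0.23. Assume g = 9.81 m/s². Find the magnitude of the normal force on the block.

On the verge of sliding down the incline, friction equals μN and acts up the slope.
Perpendicular: N + P sin 23.3° = W cos 47.9° = 1552 N.
Along incline: P cos 23.3° + μN = W sin 47.9° with W sin 47.9° = 1718 N.
Solving the pair for P and N: P = 1645 N, N = 901.7 N (and f = μN = 207.4 N).

N ≈ 902 N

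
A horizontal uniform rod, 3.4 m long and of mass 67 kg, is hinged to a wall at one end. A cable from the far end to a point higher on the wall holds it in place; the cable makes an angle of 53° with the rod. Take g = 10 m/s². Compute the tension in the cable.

T ≈ 419 N

Take torques about the hinge: T sin 53° · 3.4 = 67×10×1.7 = 1139 N·m.
So T = 1139 / (0.7986 × 3.4) = 419.47 N.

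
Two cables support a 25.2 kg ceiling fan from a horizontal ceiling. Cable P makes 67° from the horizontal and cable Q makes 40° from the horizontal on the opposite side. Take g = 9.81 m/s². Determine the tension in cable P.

T_P ≈ 198 N

Weight W = 25.2 × 9.81 = 247.2 N acts straight down.
Horizontal: T_P cos 67° = T_Q cos 40°  →  T_Q = 0.5101 T_P.
Vertical: T_P sin 67° + T_Q sin 40° = 247.2.
Substituting the horizontal relation into the vertical equation gives 1.248 T_P = 247.2, so T_P = 198 N.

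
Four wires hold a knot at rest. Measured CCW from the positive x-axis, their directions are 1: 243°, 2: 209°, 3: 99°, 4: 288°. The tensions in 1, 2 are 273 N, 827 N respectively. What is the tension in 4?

Resolve: ΣF_x = 273 cos 243° + 827 cos 209° + T_3 cos 99° + T_4 cos 288° = 0.
        ΣF_y = 273 sin 243° + 827 sin 209° + T_3 sin 99° + T_4 sin 288° = 0.
The known terms sum to (-847.2, -644.2) N, so -0.1564 T_3 + 0.3090 T_4 = 847.2 and 0.9877 T_3 − 0.9511 T_4 = 644.2.
Solving simultaneously: T_3 = 6423 N, T_4 = 5994 N.

T_4 ≈ 5990 N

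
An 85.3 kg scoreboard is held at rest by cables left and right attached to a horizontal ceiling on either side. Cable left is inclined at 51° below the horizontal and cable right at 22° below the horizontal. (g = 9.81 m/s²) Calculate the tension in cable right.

T_right ≈ 551 N

Weight W = 85.3 × 9.81 = 836.8 N acts straight down.
Horizontal: T_left cos 51° = T_right cos 22°  →  T_left = 1.473 T_right.
Vertical: T_left sin 51° + T_right sin 22° = 836.8.
Substituting the horizontal relation into the vertical equation gives 1.52 T_right = 836.8, so T_right = 550.7 N.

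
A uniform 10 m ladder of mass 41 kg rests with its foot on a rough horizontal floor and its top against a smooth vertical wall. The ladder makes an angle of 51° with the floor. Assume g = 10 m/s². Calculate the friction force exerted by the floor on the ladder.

f ≈ 166 N

Torques about the foot: N_wall · 10 sin 51° = 41×10×5 cos 51° → N_wall = 166.01 N.
ΣF_x = 0: f_floor = N_wall = 166.01 N.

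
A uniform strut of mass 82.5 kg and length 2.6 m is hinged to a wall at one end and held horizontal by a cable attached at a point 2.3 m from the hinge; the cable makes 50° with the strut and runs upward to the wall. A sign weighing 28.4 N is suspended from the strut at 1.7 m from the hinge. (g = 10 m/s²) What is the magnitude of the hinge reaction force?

Take torques about the hinge: T sin 50° · 2.3 = 82.5×10×1.3 + 28.4×1.7 = 1120.8 N·m.
So T = 1120.8 / (0.7660 × 2.3) = 636.12 N.
ΣF_x = 0: H_x = T cos 50° = 408.89 N.
ΣF_y = 0: H_y = (82.5×10 + 28.4) − T sin 50° = 853.4 − 487.3 = 366.1 N.
|H| = √(H_x² + H_y²) = √((408.89)² + (366.1)²) = 548.84 N.

|H| ≈ 549 N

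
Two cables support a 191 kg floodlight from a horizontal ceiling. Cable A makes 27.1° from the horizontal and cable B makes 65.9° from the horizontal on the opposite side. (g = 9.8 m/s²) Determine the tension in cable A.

T_A ≈ 765 N

Weight W = 191 × 9.8 = 1872 N acts straight down.
Horizontal: T_A cos 27.1° = T_B cos 65.9°  →  T_B = 2.18 T_A.
Vertical: T_A sin 27.1° + T_B sin 65.9° = 1872.
Substituting the horizontal relation into the vertical equation gives 2.446 T_A = 1872, so T_A = 765.4 N.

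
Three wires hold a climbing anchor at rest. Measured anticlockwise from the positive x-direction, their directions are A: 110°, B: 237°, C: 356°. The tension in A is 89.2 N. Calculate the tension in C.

T_C ≈ 81.5 N

Resolve: ΣF_x = 89.2 cos 110° + T_B cos 237° + T_C cos 356° = 0.
        ΣF_y = 89.2 sin 110° + T_B sin 237° + T_C sin 356° = 0.
The known terms sum to (-30.51, 83.82) N, so -0.5446 T_B + 0.9976 T_C = 30.51 and -0.8387 T_B − 0.0698 T_C = -83.82.
Solving simultaneously: T_B = 93.17 N, T_C = 81.45 N.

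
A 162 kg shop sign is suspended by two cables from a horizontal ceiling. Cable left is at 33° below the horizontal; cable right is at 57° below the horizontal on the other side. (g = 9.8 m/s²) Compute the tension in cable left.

Weight W = 162 × 9.8 = 1588 N acts straight down.
Horizontal: T_left cos 33° = T_right cos 57°  →  T_right = 1.54 T_left.
Vertical: T_left sin 33° + T_right sin 57° = 1588.
Substituting the horizontal relation into the vertical equation gives 1.836 T_left = 1588, so T_left = 864.7 N.

T_left ≈ 865 N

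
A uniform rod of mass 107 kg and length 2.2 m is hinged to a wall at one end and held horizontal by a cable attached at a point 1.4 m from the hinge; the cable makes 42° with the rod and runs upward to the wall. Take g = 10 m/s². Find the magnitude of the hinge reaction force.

Take torques about the hinge: T sin 42° · 1.4 = 107×10×1.1 = 1177 N·m.
So T = 1177 / (0.6691 × 1.4) = 1256.4 N.
ΣF_x = 0: H_x = T cos 42° = 933.71 N.
ΣF_y = 0: H_y = (107×10) − T sin 42° = 1070 − 840.71 = 229.29 N.
|H| = √(H_x² + H_y²) = √((933.71)² + (229.29)²) = 961.45 N.

|H| ≈ 961 N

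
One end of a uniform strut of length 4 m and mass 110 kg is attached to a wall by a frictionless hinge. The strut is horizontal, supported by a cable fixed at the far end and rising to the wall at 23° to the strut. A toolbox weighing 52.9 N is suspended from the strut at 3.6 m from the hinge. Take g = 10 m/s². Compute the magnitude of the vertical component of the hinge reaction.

|H_y| ≈ 555 N

Take torques about the hinge: T sin 23° · 4 = 110×10×2 + 52.9×3.6 = 2390.4 N·m.
So T = 2390.4 / (0.3907 × 4) = 1529.5 N.
ΣF_y = 0: H_y = (110×10 + 52.9) − T sin 23° = 1152.9 − 597.61 = 555.29 N.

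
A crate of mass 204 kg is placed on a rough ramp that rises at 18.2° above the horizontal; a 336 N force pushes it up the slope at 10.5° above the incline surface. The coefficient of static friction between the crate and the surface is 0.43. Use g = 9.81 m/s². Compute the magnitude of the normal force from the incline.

Axes along / perpendicular to the incline. W sin 18.2° = 625.1 N down-slope; W cos 18.2° = 1901 N into the surface.
Perpendicular: N = W cos 18.2° − P sin 10.5° = 1901 − 61.23 = 1840 N.
Along incline: P cos 10.5° + f = W sin 18.2° (friction acts up-slope) → f = 625.1 − 330.4 = 294.7 N.
|f| = 294.7 N ≤ μN = 791.2 N, so the crate is indeed static.

N ≈ 1840 N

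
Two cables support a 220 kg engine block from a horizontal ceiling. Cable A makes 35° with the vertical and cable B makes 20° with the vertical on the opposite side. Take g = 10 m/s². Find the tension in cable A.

Angles from the horizontal: cable A is 90° − 35° = 55°, cable B is 90° − 20° = 70°.
Weight W = 220 × 10 = 2200 N acts straight down.
Horizontal: T_A cos 55° = T_B cos 70°  →  T_B = 1.677 T_A.
Vertical: T_A sin 55° + T_B sin 70° = 2200.
Substituting the horizontal relation into the vertical equation gives 2.395 T_A = 2200, so T_A = 918.6 N.

T_A ≈ 919 N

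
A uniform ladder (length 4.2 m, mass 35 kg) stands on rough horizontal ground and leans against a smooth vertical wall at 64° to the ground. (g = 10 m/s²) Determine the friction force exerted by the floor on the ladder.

f ≈ 85.4 N

Torques about the foot: N_wall · 4.2 sin 64° = 35×10×2.1 cos 64° → N_wall = 85.353 N.
ΣF_x = 0: f_floor = N_wall = 85.353 N.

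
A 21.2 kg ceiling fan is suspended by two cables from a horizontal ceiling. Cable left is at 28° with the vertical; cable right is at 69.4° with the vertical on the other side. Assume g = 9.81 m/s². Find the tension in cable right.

Angles from the horizontal: cable left is 90° − 28° = 62°, cable right is 90° − 69.4° = 20.6°.
Weight W = 21.2 × 9.81 = 208 N acts straight down.
Horizontal: T_left cos 62° = T_right cos 20.6°  →  T_left = 1.994 T_right.
Vertical: T_left sin 62° + T_right sin 20.6° = 208.
Substituting the horizontal relation into the vertical equation gives 2.112 T_right = 208, so T_right = 98.46 N.

T_right ≈ 98.5 N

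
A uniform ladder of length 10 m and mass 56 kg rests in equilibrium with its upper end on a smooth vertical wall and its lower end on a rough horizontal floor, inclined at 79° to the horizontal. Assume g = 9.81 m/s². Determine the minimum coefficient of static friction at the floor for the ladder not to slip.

ΣF_y = 0: N_floor = 56×9.81 = 549.36 N.
Torques about the foot: N_wall · 10 sin 79° = 56×9.81×5 cos 79° → N_wall = 53.392 N.
ΣF_x = 0: f_floor = N_wall = 53.392 N.
μ_min = f_floor / N_floor = 53.392 / 549.36 = 0.09719.

μ_min ≈ 0.0972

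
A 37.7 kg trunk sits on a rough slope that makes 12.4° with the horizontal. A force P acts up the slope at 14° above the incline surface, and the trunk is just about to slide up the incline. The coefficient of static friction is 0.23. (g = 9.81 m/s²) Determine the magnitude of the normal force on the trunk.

N ≈ 323 N

On the verge of sliding up the incline, friction equals μN and acts down the slope.
Perpendicular: N + P sin 14° = W cos 12.4° = 361.2 N.
Along incline: P cos 14° = W sin 12.4° + μN  with W sin 12.4° = 79.42 N.
Solving the pair for P and N: P = 158.4 N, N = 322.9 N (and f = μN = 74.27 N).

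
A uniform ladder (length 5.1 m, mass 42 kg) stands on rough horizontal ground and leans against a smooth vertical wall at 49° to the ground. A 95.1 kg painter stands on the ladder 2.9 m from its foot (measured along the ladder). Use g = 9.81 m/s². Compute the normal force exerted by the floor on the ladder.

ΣF_y = 0: N_floor = 42×9.81 + 95.1×9.81 = 1345 N.

N_floor ≈ 1340 N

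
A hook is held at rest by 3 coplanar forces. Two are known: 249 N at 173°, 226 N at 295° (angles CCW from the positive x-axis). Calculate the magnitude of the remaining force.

F ≈ 231 N

Sum the known components: ΣF_x = -151.6 N, ΣF_y = -174.5 N.
For equilibrium the remaining force must supply (−ΣF_x, −ΣF_y) = (151.6, 174.5) N.
Magnitude = √((151.6)² + (174.5)²) = 231.2 N; direction = atan2(174.5, 151.6) = 49.0°.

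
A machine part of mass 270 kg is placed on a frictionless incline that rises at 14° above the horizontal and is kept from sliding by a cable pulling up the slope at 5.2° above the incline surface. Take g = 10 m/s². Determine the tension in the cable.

T ≈ 656 N

Take axes along and perpendicular to the incline. Weight components: W sin 14° = 653.2 N down-slope, W cos 14° = 2620 N into the surface.
Along incline: T cos 5.2° = W sin 14° → T = 655.9 N.
Perpendicular: N = W cos 14° − T sin 5.2° = 2560 N.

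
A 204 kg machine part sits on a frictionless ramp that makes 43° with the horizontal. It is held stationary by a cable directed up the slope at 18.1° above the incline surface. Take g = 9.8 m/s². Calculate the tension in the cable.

T ≈ 1430 N

Take axes along and perpendicular to the incline. Weight components: W sin 43° = 1363 N down-slope, W cos 43° = 1462 N into the surface.
Along incline: T cos 18.1° = W sin 43° → T = 1434 N.
Perpendicular: N = W cos 43° − T sin 18.1° = 1016 N.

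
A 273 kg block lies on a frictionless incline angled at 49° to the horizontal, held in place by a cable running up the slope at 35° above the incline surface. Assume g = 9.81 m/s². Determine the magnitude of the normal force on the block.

N ≈ 342 N

Take axes along and perpendicular to the incline. Weight components: W sin 49° = 2021 N down-slope, W cos 49° = 1757 N into the surface.
Along incline: T cos 35° = W sin 49° → T = 2467 N.
Perpendicular: N = W cos 49° − T sin 35° = 341.7 N.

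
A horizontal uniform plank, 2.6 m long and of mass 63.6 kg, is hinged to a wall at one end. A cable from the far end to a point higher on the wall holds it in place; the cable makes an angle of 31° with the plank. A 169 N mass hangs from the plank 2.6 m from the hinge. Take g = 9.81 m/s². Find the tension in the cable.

T ≈ 934 N

Take torques about the hinge: T sin 31° · 2.6 = 63.6×9.81×1.3 + 169×2.6 = 1250.5 N·m.
So T = 1250.5 / (0.5150 × 2.6) = 933.83 N.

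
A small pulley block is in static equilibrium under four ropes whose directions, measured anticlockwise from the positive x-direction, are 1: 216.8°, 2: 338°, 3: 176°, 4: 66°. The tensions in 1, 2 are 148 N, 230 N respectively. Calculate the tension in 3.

Resolve: ΣF_x = 148 cos 216.8° + 230 cos 338° + T_3 cos 176° + T_4 cos 66° = 0.
        ΣF_y = 148 sin 216.8° + 230 sin 338° + T_3 sin 176° + T_4 sin 66° = 0.
The known terms sum to (94.74, -174.8) N, so -0.9976 T_3 + 0.4067 T_4 = -94.74 and 0.0698 T_3 + 0.9135 T_4 = 174.8.
Solving simultaneously: T_3 = 167.8 N, T_4 = 178.5 N.

T_3 ≈ 168 N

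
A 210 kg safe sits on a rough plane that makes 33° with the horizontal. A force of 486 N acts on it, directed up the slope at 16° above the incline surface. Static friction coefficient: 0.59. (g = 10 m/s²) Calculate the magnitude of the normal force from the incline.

Axes along / perpendicular to the incline. W sin 33° = 1144 N down-slope; W cos 33° = 1761 N into the surface.
Perpendicular: N = W cos 33° − P sin 16° = 1761 − 134 = 1627 N.
Along incline: P cos 16° + f = W sin 33° (friction acts up-slope) → f = 1144 − 467.2 = 676.6 N.
|f| = 676.6 N ≤ μN = 960.1 N, so the safe is indeed static.

N ≈ 1630 N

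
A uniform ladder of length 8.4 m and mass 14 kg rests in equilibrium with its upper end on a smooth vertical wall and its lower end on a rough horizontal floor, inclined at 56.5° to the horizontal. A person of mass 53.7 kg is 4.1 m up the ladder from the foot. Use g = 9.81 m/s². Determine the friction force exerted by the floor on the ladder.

Torques about the foot: N_wall · 8.4 sin 56.5° = 14×9.81×4.2 cos 56.5° + 53.7×9.81×4.1 cos 56.5° → N_wall = 215.64 N.
ΣF_x = 0: f_floor = N_wall = 215.64 N.

f ≈ 216 N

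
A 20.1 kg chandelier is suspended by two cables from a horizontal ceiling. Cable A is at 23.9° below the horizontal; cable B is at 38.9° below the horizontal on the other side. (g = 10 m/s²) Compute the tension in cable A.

T_A ≈ 176 N

Weight W = 20.1 × 10 = 201 N acts straight down.
Horizontal: T_A cos 23.9° = T_B cos 38.9°  →  T_B = 1.175 T_A.
Vertical: T_A sin 23.9° + T_B sin 38.9° = 201.
Substituting the horizontal relation into the vertical equation gives 1.143 T_A = 201, so T_A = 175.9 N.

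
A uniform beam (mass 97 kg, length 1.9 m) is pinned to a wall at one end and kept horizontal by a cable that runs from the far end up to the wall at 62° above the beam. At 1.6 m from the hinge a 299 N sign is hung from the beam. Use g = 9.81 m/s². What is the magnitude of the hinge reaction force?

|H| ≈ 651 N

Take torques about the hinge: T sin 62° · 1.9 = 97×9.81×0.95 + 299×1.6 = 1382.4 N·m.
So T = 1382.4 / (0.8829 × 1.9) = 824.03 N.
ΣF_x = 0: H_x = T cos 62° = 386.86 N.
ΣF_y = 0: H_y = (97×9.81 + 299) − T sin 62° = 1250.6 − 727.57 = 523 N.
|H| = √(H_x² + H_y²) = √((386.86)² + (523)²) = 650.53 N.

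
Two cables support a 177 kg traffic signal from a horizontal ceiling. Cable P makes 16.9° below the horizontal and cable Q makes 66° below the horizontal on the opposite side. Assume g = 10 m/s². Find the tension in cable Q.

T_Q ≈ 1710 N

Weight W = 177 × 10 = 1770 N acts straight down.
Horizontal: T_P cos 16.9° = T_Q cos 66°  →  T_P = 0.4251 T_Q.
Vertical: T_P sin 16.9° + T_Q sin 66° = 1770.
Substituting the horizontal relation into the vertical equation gives 1.037 T_Q = 1770, so T_Q = 1707 N.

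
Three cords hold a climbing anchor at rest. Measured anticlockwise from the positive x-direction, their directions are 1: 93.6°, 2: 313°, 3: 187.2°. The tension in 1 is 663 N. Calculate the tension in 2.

T_2 ≈ 816 N

Resolve: ΣF_x = 663 cos 93.6° + T_2 cos 313° + T_3 cos 187.2° = 0.
        ΣF_y = 663 sin 93.6° + T_2 sin 313° + T_3 sin 187.2° = 0.
The known terms sum to (-41.63, 661.7) N, so 0.6820 T_2 − 0.9921 T_3 = 41.63 and -0.7314 T_2 − 0.1253 T_3 = -661.7.
Solving simultaneously: T_2 = 815.8 N, T_3 = 518.9 N.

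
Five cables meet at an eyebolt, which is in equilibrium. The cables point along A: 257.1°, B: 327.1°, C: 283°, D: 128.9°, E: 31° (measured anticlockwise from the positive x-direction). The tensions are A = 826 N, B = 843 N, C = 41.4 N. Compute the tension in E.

T_E ≈ 408 N

Resolve: ΣF_x = 826 cos 257.1° + 843 cos 327.1° + 41.4 cos 283° + T_D cos 128.9° + T_E cos 31° = 0.
        ΣF_y = 826 sin 257.1° + 843 sin 327.1° + 41.4 sin 283° + T_D sin 128.9° + T_E sin 31° = 0.
The known terms sum to (532.7, -1303) N, so -0.6280 T_D + 0.8572 T_E = -532.7 and 0.7782 T_D + 0.5150 T_E = 1303.
Solving simultaneously: T_D = 1405 N, T_E = 407.8 N.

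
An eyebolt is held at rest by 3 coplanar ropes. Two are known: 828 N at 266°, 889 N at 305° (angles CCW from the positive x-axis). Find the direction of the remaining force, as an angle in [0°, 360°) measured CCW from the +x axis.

θ ≈ 106°

Sum the known components: ΣF_x = 452.2 N, ΣF_y = -1554 N.
For equilibrium the remaining force must supply (−ΣF_x, −ΣF_y) = (-452.2, 1554) N.
Magnitude = √((-452.2)² + (1554)²) = 1619 N; direction = atan2(1554, -452.2) = 106.2°.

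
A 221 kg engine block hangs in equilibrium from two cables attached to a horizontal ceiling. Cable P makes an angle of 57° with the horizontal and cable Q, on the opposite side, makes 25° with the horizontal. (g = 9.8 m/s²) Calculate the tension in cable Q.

Weight W = 221 × 9.8 = 2166 N acts straight down.
Horizontal: T_P cos 57° = T_Q cos 25°  →  T_P = 1.664 T_Q.
Vertical: T_P sin 57° + T_Q sin 25° = 2166.
Substituting the horizontal relation into the vertical equation gives 1.818 T_Q = 2166, so T_Q = 1191 N.

T_Q ≈ 1190 N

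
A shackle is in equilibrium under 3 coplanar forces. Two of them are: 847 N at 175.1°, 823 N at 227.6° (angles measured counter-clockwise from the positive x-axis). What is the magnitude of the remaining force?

F ≈ 1500 N

Sum the known components: ΣF_x = -1399 N, ΣF_y = -535.4 N.
For equilibrium the remaining force must supply (−ΣF_x, −ΣF_y) = (1399, 535.4) N.
Magnitude = √((1399)² + (535.4)²) = 1498 N; direction = atan2(535.4, 1399) = 20.9°.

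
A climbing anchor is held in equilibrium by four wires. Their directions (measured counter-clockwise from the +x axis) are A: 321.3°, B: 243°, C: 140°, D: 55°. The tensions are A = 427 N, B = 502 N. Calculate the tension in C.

T_C ≈ 498 N

Resolve: ΣF_x = 427 cos 321.3° + 502 cos 243° + T_C cos 140° + T_D cos 55° = 0.
        ΣF_y = 427 sin 321.3° + 502 sin 243° + T_C sin 140° + T_D sin 55° = 0.
The known terms sum to (105.3, -714.3) N, so -0.7660 T_C + 0.5736 T_D = -105.3 and 0.6428 T_C + 0.8192 T_D = 714.3.
Solving simultaneously: T_C = 497.9 N, T_D = 481.3 N.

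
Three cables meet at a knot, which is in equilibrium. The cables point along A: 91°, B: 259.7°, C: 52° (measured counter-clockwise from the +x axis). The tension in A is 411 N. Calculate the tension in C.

Resolve: ΣF_x = 411 cos 91° + T_B cos 259.7° + T_C cos 52° = 0.
        ΣF_y = 411 sin 91° + T_B sin 259.7° + T_C sin 52° = 0.
The known terms sum to (-7.173, 410.9) N, so -0.1788 T_B + 0.6157 T_C = 7.173 and -0.9839 T_B + 0.7880 T_C = -410.9.
Solving simultaneously: T_B = 556.4 N, T_C = 173.2 N.

T_C ≈ 173 N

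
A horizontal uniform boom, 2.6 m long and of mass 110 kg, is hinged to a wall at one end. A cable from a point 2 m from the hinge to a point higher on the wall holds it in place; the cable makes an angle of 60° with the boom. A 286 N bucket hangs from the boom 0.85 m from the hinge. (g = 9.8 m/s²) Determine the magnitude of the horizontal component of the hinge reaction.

H_x ≈ 475 N

Take torques about the hinge: T sin 60° · 2 = 110×9.8×1.3 + 286×0.85 = 1644.5 N·m.
So T = 1644.5 / (0.8660 × 2) = 949.45 N.
ΣF_x = 0: H_x = T cos 60° = 474.73 N.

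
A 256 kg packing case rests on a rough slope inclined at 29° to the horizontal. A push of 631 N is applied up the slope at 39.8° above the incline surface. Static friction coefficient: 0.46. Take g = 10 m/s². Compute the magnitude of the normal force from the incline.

N ≈ 1840 N

Axes along / perpendicular to the incline. W sin 29° = 1241 N down-slope; W cos 29° = 2239 N into the surface.
Perpendicular: N = W cos 29° − P sin 39.8° = 2239 − 403.9 = 1835 N.
Along incline: P cos 39.8° + f = W sin 29° (friction acts up-slope) → f = 1241 − 484.8 = 756.3 N.
|f| = 756.3 N ≤ μN = 844.2 N, so the packing case is indeed static.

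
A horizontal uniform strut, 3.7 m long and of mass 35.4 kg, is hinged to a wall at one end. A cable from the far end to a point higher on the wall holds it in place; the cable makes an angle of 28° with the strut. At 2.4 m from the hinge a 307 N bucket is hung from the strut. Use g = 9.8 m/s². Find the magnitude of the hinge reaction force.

Take torques about the hinge: T sin 28° · 3.7 = 35.4×9.8×1.85 + 307×2.4 = 1378.6 N·m.
So T = 1378.6 / (0.4695 × 3.7) = 793.65 N.
ΣF_x = 0: H_x = T cos 28° = 700.75 N.
ΣF_y = 0: H_y = (35.4×9.8 + 307) − T sin 28° = 653.92 − 372.6 = 281.32 N.
|H| = √(H_x² + H_y²) = √((700.75)² + (281.32)²) = 755.11 N.

|H| ≈ 755 N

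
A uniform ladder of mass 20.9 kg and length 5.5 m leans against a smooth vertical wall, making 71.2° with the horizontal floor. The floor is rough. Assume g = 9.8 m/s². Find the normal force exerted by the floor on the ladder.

ΣF_y = 0: N_floor = 20.9×9.8 = 204.82 N.

N_floor ≈ 205 N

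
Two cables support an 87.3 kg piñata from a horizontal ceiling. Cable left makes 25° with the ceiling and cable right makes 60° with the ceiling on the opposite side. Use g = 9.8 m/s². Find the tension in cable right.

T_right ≈ 778 N

Weight W = 87.3 × 9.8 = 855.5 N acts straight down.
Horizontal: T_left cos 25° = T_right cos 60°  →  T_left = 0.5517 T_right.
Vertical: T_left sin 25° + T_right sin 60° = 855.5.
Substituting the horizontal relation into the vertical equation gives 1.099 T_right = 855.5, so T_right = 778.3 N.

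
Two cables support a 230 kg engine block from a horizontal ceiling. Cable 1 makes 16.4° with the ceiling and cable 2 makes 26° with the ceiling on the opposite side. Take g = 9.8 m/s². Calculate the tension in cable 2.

Weight W = 230 × 9.8 = 2254 N acts straight down.
Horizontal: T_1 cos 16.4° = T_2 cos 26°  →  T_1 = 0.9369 T_2.
Vertical: T_1 sin 16.4° + T_2 sin 26° = 2254.
Substituting the horizontal relation into the vertical equation gives 0.7029 T_2 = 2254, so T_2 = 3207 N.

T_2 ≈ 3210 N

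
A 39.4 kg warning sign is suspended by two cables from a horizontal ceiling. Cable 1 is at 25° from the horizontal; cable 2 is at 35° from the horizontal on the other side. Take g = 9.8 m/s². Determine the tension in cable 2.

T_2 ≈ 404 N

Weight W = 39.4 × 9.8 = 386.1 N acts straight down.
Horizontal: T_1 cos 25° = T_2 cos 35°  →  T_1 = 0.9038 T_2.
Vertical: T_1 sin 25° + T_2 sin 35° = 386.1.
Substituting the horizontal relation into the vertical equation gives 0.9556 T_2 = 386.1, so T_2 = 404.1 N.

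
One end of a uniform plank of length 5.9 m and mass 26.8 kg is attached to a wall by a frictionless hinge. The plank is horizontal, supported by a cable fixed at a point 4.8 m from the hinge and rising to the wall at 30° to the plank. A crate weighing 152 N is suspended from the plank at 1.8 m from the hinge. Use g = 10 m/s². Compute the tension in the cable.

T ≈ 443 N

Take torques about the hinge: T sin 30° · 4.8 = 26.8×10×2.95 + 152×1.8 = 1064.2 N·m.
So T = 1064.2 / (0.5000 × 4.8) = 443.42 N.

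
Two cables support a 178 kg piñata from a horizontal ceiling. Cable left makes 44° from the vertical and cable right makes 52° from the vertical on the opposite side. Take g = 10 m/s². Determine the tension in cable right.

Angles from the horizontal: cable left is 90° − 44° = 46°, cable right is 90° − 52° = 38°.
Weight W = 178 × 10 = 1780 N acts straight down.
Horizontal: T_left cos 46° = T_right cos 38°  →  T_left = 1.134 T_right.
Vertical: T_left sin 46° + T_right sin 38° = 1780.
Substituting the horizontal relation into the vertical equation gives 1.432 T_right = 1780, so T_right = 1243 N.

T_right ≈ 1240 N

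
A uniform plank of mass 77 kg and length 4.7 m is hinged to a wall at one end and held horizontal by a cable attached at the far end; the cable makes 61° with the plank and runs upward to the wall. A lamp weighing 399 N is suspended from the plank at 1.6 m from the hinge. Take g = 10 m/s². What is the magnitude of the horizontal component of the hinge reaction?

Take torques about the hinge: T sin 61° · 4.7 = 77×10×2.35 + 399×1.6 = 2447.9 N·m.
So T = 2447.9 / (0.8746 × 4.7) = 595.49 N.
ΣF_x = 0: H_x = T cos 61° = 288.7 N.

H_x ≈ 289 N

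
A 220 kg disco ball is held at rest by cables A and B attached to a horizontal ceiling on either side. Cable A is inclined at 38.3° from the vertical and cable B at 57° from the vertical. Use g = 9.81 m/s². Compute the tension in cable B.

T_B ≈ 1340 N

Angles from the horizontal: cable A is 90° − 38.3° = 51.7°, cable B is 90° − 57° = 33°.
Weight W = 220 × 9.81 = 2158 N acts straight down.
Horizontal: T_A cos 51.7° = T_B cos 33°  →  T_A = 1.353 T_B.
Vertical: T_A sin 51.7° + T_B sin 33° = 2158.
Substituting the horizontal relation into the vertical equation gives 1.607 T_B = 2158, so T_B = 1343 N.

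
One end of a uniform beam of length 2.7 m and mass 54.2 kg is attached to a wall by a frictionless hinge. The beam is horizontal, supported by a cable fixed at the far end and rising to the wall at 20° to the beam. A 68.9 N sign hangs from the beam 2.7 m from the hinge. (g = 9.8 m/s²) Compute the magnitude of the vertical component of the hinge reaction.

|H_y| ≈ 266 N

Take torques about the hinge: T sin 20° · 2.7 = 54.2×9.8×1.35 + 68.9×2.7 = 903.1 N·m.
So T = 903.1 / (0.3420 × 2.7) = 977.95 N.
ΣF_y = 0: H_y = (54.2×9.8 + 68.9) − T sin 20° = 600.06 − 334.48 = 265.58 N.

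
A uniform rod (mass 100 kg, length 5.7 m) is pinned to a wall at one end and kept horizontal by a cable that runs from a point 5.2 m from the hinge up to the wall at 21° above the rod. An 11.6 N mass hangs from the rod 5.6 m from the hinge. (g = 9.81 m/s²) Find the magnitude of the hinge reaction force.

Take torques about the hinge: T sin 21° · 5.2 = 100×9.81×2.85 + 11.6×5.6 = 2860.8 N·m.
So T = 2860.8 / (0.3584 × 5.2) = 1535.2 N.
ΣF_x = 0: H_x = T cos 21° = 1433.2 N.
ΣF_y = 0: H_y = (100×9.81 + 11.6) − T sin 21° = 992.6 − 550.16 = 442.44 N.
|H| = √(H_x² + H_y²) = √((1433.2)² + (442.44)²) = 1499.9 N.

|H| ≈ 1500 N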